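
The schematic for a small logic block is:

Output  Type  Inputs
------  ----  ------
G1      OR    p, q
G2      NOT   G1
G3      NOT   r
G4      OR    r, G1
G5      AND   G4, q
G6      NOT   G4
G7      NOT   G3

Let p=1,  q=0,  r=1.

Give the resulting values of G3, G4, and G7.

G3 = 0  G4 = 1  G7 = 1

G1 = p OR q = 1 OR 0 = 1
G3 = NOT r = NOT 1 = 0
G4 = r OR G1 = 1 OR 1 = 1
G7 = NOT G3 = NOT 0 = 1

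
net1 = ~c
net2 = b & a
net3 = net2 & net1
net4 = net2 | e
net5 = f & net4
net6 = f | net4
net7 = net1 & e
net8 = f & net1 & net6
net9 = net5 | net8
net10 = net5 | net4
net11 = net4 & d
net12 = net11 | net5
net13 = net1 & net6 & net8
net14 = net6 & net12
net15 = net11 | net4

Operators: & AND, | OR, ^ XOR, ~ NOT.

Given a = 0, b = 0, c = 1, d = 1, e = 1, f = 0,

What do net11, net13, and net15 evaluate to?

net11 = 1, net13 = 0, net15 = 1

net1 = NOT c = NOT 1 = 0
net2 = b AND a = 0 AND 0 = 0
net4 = net2 OR e = 0 OR 1 = 1
net6 = f OR net4 = 0 OR 1 = 1
net8 = f AND net1 AND net6 = 0 AND 0 AND 1 = 0
net11 = net4 AND d = 1 AND 1 = 1
net13 = net1 AND net6 AND net8 = 0 AND 1 AND 0 = 0
net15 = net11 OR net4 = 1 OR 1 = 1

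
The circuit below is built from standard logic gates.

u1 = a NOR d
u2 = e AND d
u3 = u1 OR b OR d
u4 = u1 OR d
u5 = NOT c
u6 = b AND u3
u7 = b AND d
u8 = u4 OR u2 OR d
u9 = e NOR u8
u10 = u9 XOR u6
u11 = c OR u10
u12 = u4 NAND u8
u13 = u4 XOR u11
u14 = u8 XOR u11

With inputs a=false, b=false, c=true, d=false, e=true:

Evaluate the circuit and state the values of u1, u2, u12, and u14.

u1 = a NOR d = false NOR false = true
u2 = e AND d = true AND false = false
u3 = u1 OR b OR d = true OR false OR false = true
u4 = u1 OR d = true OR false = true
u6 = b AND u3 = false AND true = false
u8 = u4 OR u2 OR d = true OR false OR false = true
u9 = e NOR u8 = true NOR true = false
u10 = u9 XOR u6 = false XOR false = false
u11 = c OR u10 = true OR false = true
u12 = u4 NAND u8 = true NAND true = false
u14 = u8 XOR u11 = true XOR true = false

u1 = true, u2 = false, u12 = false, u14 = false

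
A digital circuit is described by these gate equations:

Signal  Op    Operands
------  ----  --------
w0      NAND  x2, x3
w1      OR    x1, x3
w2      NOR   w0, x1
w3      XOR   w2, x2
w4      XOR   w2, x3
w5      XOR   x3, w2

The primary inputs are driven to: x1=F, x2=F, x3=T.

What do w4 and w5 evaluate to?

w4 = T, w5 = T

w0 = x2 NAND x3 = F NAND T = T
w2 = w0 NOR x1 = T NOR F = F
w4 = w2 XOR x3 = F XOR T = T
w5 = x3 XOR w2 = T XOR F = T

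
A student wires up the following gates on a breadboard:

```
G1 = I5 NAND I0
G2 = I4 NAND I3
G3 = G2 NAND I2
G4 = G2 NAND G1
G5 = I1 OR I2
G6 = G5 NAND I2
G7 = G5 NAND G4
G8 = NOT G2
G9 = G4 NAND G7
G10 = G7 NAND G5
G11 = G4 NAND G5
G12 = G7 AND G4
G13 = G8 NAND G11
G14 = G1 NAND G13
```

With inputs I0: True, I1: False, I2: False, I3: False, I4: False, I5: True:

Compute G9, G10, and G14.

G1 = I5 NAND I0 = True NAND True = False
G2 = I4 NAND I3 = False NAND False = True
G4 = G2 NAND G1 = True NAND False = True
G5 = I1 OR I2 = False OR False = False
G7 = G5 NAND G4 = False NAND True = True
G8 = NOT G2 = NOT True = False
G9 = G4 NAND G7 = True NAND True = False
G10 = G7 NAND G5 = True NAND False = True
G11 = G4 NAND G5 = True NAND False = True
G13 = G8 NAND G11 = False NAND True = True
G14 = G1 NAND G13 = False NAND True = True

G9 = False, G10 = True, G14 = True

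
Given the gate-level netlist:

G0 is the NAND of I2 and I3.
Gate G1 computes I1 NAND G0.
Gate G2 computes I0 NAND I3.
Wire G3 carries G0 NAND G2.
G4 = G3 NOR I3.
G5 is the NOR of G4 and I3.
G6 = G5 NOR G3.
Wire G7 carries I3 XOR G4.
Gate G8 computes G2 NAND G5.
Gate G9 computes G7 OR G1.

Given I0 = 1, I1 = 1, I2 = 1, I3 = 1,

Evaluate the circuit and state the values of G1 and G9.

G1 = 1, G9 = 1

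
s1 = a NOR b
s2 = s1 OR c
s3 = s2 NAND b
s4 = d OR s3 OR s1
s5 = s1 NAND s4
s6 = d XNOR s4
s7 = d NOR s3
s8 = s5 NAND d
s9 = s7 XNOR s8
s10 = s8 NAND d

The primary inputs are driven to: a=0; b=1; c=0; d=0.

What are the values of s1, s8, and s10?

s1 = a NOR b = 0 NOR 1 = 0
s2 = s1 OR c = 0 OR 0 = 0
s3 = s2 NAND b = 0 NAND 1 = 1
s4 = d OR s3 OR s1 = 0 OR 1 OR 0 = 1
s5 = s1 NAND s4 = 0 NAND 1 = 1
s8 = s5 NAND d = 1 NAND 0 = 1
s10 = s8 NAND d = 1 NAND 0 = 1

s1 = 0, s8 = 1, s10 = 1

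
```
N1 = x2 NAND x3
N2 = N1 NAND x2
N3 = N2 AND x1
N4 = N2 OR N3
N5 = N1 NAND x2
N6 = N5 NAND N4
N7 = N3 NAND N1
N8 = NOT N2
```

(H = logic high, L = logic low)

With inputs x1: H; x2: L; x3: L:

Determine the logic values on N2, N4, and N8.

N2 = H; N4 = H; N8 = L

N1 = x2 NAND x3 = L NAND L = H
N2 = N1 NAND x2 = H NAND L = H
N3 = N2 AND x1 = H AND H = H
N4 = N2 OR N3 = H OR H = H
N8 = NOT N2 = NOT H = L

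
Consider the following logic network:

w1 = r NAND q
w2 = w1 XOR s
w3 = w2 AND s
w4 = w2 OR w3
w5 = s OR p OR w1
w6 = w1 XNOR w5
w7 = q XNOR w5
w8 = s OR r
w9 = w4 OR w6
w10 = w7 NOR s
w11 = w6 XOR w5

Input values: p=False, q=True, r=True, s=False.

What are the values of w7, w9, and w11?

w1 = r NAND q = True NAND True = False
w2 = w1 XOR s = False XOR False = False
w3 = w2 AND s = False AND False = False
w4 = w2 OR w3 = False OR False = False
w5 = s OR p OR w1 = False OR False OR False = False
w6 = w1 XNOR w5 = False XNOR False = True
w7 = q XNOR w5 = True XNOR False = False
w9 = w4 OR w6 = False OR True = True
w11 = w6 XOR w5 = True XOR False = True

w7 = False, w9 = True, w11 = True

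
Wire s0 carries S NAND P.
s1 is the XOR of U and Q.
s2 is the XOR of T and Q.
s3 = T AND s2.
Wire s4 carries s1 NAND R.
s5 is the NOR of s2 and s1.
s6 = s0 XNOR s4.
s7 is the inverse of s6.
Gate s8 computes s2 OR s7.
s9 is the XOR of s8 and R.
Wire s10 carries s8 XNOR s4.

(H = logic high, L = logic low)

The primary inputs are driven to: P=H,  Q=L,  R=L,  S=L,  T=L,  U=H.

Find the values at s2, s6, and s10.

s2 = L  s6 = H  s10 = L

s0 = S NAND P = L NAND H = H
s1 = U XOR Q = H XOR L = H
s2 = T XOR Q = L XOR L = L
s4 = s1 NAND R = H NAND L = H
s6 = s0 XNOR s4 = H XNOR H = H
s7 = NOT s6 = NOT H = L
s8 = s2 OR s7 = L OR L = L
s10 = s8 XNOR s4 = L XNOR H = L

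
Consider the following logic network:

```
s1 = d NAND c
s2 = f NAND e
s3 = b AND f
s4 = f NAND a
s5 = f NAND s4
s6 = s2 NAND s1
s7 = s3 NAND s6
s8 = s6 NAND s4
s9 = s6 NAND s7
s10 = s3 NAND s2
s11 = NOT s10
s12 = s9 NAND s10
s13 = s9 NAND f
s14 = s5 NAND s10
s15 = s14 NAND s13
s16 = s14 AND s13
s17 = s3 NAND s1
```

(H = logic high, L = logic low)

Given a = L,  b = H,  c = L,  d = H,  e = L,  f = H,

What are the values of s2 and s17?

s2 = H  s17 = L

s1 = d NAND c = H NAND L = H
s2 = f NAND e = H NAND L = H
s3 = b AND f = H AND H = H
s17 = s3 NAND s1 = H NAND H = L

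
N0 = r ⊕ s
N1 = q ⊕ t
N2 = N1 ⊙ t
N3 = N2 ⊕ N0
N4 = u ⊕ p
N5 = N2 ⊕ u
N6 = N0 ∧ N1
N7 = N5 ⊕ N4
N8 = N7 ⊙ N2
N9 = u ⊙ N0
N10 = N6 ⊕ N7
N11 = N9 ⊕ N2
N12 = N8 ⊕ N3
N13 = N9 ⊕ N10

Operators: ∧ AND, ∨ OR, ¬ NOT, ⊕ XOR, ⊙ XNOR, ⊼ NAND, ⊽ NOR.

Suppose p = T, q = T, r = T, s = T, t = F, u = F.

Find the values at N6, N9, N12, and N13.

N6 = F, N9 = T, N12 = F, N13 = F

N0 = r XOR s = T XOR T = F
N1 = q XOR t = T XOR F = T
N2 = N1 XNOR t = T XNOR F = F
N3 = N2 XOR N0 = F XOR F = F
N4 = u XOR p = F XOR T = T
N5 = N2 XOR u = F XOR F = F
N6 = N0 AND N1 = F AND T = F
N7 = N5 XOR N4 = F XOR T = T
N8 = N7 XNOR N2 = T XNOR F = F
N9 = u XNOR N0 = F XNOR F = T
N10 = N6 XOR N7 = F XOR T = T
N12 = N8 XOR N3 = F XOR F = F
N13 = N9 XOR N10 = T XOR T = F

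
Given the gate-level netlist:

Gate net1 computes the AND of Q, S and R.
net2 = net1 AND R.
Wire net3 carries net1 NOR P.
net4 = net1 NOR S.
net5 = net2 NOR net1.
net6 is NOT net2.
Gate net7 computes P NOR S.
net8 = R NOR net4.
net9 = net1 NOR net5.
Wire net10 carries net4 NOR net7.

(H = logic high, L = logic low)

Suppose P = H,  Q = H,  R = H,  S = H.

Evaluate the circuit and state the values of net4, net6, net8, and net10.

net4 = L, net6 = L, net8 = L, net10 = H

net1 = Q AND S AND R = H AND H AND H = H
net2 = net1 AND R = H AND H = H
net4 = net1 NOR S = H NOR H = L
net6 = NOT net2 = NOT H = L
net7 = P NOR S = H NOR H = L
net8 = R NOR net4 = H NOR L = L
net10 = net4 NOR net7 = L NOR L = H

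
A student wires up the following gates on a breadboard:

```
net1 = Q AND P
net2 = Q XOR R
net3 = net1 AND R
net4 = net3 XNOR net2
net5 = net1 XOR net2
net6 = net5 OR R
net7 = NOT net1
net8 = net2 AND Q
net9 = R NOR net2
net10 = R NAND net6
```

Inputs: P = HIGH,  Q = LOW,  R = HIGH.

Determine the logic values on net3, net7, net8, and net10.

net3 = LOW, net7 = HIGH, net8 = LOW, net10 = LOW

net1 = Q AND P = LOW AND HIGH = LOW
net2 = Q XOR R = LOW XOR HIGH = HIGH
net3 = net1 AND R = LOW AND HIGH = LOW
net5 = net1 XOR net2 = LOW XOR HIGH = HIGH
net6 = net5 OR R = HIGH OR HIGH = HIGH
net7 = NOT net1 = NOT LOW = HIGH
net8 = net2 AND Q = HIGH AND LOW = LOW
net10 = R NAND net6 = HIGH NAND HIGH = LOW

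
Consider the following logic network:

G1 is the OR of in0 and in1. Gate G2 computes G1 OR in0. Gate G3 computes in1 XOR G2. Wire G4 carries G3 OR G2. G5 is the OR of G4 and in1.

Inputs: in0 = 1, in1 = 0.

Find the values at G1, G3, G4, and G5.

G1 = in0 OR in1 = 1 OR 0 = 1
G2 = G1 OR in0 = 1 OR 1 = 1
G3 = in1 XOR G2 = 0 XOR 1 = 1
G4 = G3 OR G2 = 1 OR 1 = 1
G5 = G4 OR in1 = 1 OR 0 = 1

G1 = 1, G3 = 1, G4 = 1, G5 = 1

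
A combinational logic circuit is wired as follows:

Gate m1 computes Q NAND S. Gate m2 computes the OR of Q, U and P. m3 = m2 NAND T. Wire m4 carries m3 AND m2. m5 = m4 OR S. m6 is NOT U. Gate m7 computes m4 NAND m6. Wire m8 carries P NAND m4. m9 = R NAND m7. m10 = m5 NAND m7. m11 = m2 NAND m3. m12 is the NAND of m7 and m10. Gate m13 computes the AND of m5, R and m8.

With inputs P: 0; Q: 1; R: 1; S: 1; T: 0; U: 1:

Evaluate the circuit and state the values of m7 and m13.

m2 = Q OR U OR P = 1 OR 1 OR 0 = 1
m3 = m2 NAND T = 1 NAND 0 = 1
m4 = m3 AND m2 = 1 AND 1 = 1
m5 = m4 OR S = 1 OR 1 = 1
m6 = NOT U = NOT 1 = 0
m7 = m4 NAND m6 = 1 NAND 0 = 1
m8 = P NAND m4 = 0 NAND 1 = 1
m13 = m5 AND R AND m8 = 1 AND 1 AND 1 = 1

m7 = 1; m13 = 1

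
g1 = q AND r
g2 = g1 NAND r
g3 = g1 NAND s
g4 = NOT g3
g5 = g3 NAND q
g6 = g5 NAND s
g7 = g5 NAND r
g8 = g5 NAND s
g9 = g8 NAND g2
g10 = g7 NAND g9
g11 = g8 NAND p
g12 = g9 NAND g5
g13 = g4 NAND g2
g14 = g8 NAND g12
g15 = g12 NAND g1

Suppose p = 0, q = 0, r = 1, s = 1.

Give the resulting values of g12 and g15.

g12 = 0  g15 = 1

g1 = q AND r = 0 AND 1 = 0
g2 = g1 NAND r = 0 NAND 1 = 1
g3 = g1 NAND s = 0 NAND 1 = 1
g5 = g3 NAND q = 1 NAND 0 = 1
g8 = g5 NAND s = 1 NAND 1 = 0
g9 = g8 NAND g2 = 0 NAND 1 = 1
g12 = g9 NAND g5 = 1 NAND 1 = 0
g15 = g12 NAND g1 = 0 NAND 0 = 1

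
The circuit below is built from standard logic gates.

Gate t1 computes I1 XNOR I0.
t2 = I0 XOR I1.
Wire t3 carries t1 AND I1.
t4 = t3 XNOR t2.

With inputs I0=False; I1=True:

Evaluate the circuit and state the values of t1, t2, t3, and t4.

t1 = False; t2 = True; t3 = False; t4 = False

t1 = I1 XNOR I0 = True XNOR False = False
t2 = I0 XOR I1 = False XOR True = True
t3 = t1 AND I1 = False AND True = False
t4 = t3 XNOR t2 = False XNOR True = False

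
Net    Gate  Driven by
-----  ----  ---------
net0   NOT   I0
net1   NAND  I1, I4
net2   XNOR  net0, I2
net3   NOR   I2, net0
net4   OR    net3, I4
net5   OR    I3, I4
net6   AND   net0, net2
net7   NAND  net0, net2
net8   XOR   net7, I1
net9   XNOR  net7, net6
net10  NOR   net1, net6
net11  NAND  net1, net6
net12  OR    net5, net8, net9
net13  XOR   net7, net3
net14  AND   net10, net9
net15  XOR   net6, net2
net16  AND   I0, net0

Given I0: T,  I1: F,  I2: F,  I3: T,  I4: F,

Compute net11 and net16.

net11 = T, net16 = F

net0 = NOT I0 = NOT T = F
net1 = I1 NAND I4 = F NAND F = T
net2 = net0 XNOR I2 = F XNOR F = T
net6 = net0 AND net2 = F AND T = F
net11 = net1 NAND net6 = T NAND F = T
net16 = I0 AND net0 = T AND F = F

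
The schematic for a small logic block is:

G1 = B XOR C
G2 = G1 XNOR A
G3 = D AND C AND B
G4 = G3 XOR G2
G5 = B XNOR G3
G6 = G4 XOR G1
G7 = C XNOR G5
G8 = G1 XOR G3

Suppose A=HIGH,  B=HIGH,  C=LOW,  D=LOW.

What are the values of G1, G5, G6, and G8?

G1 = HIGH, G5 = LOW, G6 = LOW, G8 = HIGH

G1 = B XOR C = HIGH XOR LOW = HIGH
G2 = G1 XNOR A = HIGH XNOR HIGH = HIGH
G3 = D AND C AND B = LOW AND LOW AND HIGH = LOW
G4 = G3 XOR G2 = LOW XOR HIGH = HIGH
G5 = B XNOR G3 = HIGH XNOR LOW = LOW
G6 = G4 XOR G1 = HIGH XOR HIGH = LOW
G8 = G1 XOR G3 = HIGH XOR LOW = HIGH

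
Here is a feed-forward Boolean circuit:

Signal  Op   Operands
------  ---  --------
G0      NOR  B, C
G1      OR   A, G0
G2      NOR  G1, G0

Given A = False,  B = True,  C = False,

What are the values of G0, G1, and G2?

G0 = B NOR C = True NOR False = False
G1 = A OR G0 = False OR False = False
G2 = G1 NOR G0 = False NOR False = True

G0 = False, G1 = False, G2 = True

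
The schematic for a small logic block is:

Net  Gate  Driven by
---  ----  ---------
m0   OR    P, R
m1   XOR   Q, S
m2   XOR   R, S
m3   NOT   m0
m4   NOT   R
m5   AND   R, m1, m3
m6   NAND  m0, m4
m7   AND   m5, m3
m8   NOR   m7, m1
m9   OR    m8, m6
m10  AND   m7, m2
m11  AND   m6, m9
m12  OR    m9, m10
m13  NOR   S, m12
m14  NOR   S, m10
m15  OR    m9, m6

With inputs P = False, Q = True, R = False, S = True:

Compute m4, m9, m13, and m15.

m4 = True; m9 = True; m13 = False; m15 = True

m0 = P OR R = False OR False = False
m1 = Q XOR S = True XOR True = False
m2 = R XOR S = False XOR True = True
m3 = NOT m0 = NOT False = True
m4 = NOT R = NOT False = True
m5 = R AND m1 AND m3 = False AND False AND True = False
m6 = m0 NAND m4 = False NAND True = True
m7 = m5 AND m3 = False AND True = False
m8 = m7 NOR m1 = False NOR False = True
m9 = m8 OR m6 = True OR True = True
m10 = m7 AND m2 = False AND True = False
m12 = m9 OR m10 = True OR False = True
m13 = S NOR m12 = True NOR True = False
m15 = m9 OR m6 = True OR True = True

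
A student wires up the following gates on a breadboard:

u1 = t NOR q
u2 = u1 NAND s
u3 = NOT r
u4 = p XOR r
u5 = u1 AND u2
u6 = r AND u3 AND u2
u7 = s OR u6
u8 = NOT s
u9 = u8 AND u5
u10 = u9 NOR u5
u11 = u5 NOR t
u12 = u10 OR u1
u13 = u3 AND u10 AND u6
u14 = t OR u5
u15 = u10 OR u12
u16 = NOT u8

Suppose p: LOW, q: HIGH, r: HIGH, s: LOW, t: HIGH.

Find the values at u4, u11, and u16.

u4 = HIGH, u11 = LOW, u16 = LOW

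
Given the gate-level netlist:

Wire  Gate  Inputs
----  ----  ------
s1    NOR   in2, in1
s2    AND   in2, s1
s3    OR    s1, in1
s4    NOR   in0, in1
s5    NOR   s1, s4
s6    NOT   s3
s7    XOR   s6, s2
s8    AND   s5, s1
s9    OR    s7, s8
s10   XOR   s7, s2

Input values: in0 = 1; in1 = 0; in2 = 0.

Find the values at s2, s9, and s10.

s2 = 0; s9 = 0; s10 = 0

s1 = in2 NOR in1 = 0 NOR 0 = 1
s2 = in2 AND s1 = 0 AND 1 = 0
s3 = s1 OR in1 = 1 OR 0 = 1
s4 = in0 NOR in1 = 1 NOR 0 = 0
s5 = s1 NOR s4 = 1 NOR 0 = 0
s6 = NOT s3 = NOT 1 = 0
s7 = s6 XOR s2 = 0 XOR 0 = 0
s8 = s5 AND s1 = 0 AND 1 = 0
s9 = s7 OR s8 = 0 OR 0 = 0
s10 = s7 XOR s2 = 0 XOR 0 = 0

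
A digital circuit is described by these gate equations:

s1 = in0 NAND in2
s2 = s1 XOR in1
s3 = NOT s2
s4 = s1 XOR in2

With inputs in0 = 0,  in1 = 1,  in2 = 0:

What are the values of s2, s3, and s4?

s2 = 0, s3 = 1, s4 = 1

s1 = in0 NAND in2 = 0 NAND 0 = 1
s2 = s1 XOR in1 = 1 XOR 1 = 0
s3 = NOT s2 = NOT 0 = 1
s4 = s1 XOR in2 = 1 XOR 0 = 1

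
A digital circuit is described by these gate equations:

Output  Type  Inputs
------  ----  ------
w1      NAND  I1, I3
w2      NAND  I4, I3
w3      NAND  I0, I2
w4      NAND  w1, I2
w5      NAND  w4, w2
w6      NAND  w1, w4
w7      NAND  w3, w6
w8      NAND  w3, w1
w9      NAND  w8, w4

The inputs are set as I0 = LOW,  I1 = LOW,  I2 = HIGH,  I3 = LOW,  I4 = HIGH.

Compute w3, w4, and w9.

w3 = HIGH, w4 = LOW, w9 = HIGH

w1 = I1 NAND I3 = LOW NAND LOW = HIGH
w3 = I0 NAND I2 = LOW NAND HIGH = HIGH
w4 = w1 NAND I2 = HIGH NAND HIGH = LOW
w8 = w3 NAND w1 = HIGH NAND HIGH = LOW
w9 = w8 NAND w4 = LOW NAND LOW = HIGH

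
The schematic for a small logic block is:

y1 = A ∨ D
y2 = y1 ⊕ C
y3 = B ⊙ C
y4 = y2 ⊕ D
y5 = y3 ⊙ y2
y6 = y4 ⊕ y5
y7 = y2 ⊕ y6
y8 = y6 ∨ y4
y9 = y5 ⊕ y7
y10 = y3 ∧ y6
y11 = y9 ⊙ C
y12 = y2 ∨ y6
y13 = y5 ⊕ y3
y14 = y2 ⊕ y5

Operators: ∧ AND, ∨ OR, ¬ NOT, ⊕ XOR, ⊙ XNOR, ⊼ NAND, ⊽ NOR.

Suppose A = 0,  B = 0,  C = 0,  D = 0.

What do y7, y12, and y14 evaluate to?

y1 = A OR D = 0 OR 0 = 0
y2 = y1 XOR C = 0 XOR 0 = 0
y3 = B XNOR C = 0 XNOR 0 = 1
y4 = y2 XOR D = 0 XOR 0 = 0
y5 = y3 XNOR y2 = 1 XNOR 0 = 0
y6 = y4 XOR y5 = 0 XOR 0 = 0
y7 = y2 XOR y6 = 0 XOR 0 = 0
y12 = y2 OR y6 = 0 OR 0 = 0
y14 = y2 XOR y5 = 0 XOR 0 = 0

y7 = 0  y12 = 0  y14 = 0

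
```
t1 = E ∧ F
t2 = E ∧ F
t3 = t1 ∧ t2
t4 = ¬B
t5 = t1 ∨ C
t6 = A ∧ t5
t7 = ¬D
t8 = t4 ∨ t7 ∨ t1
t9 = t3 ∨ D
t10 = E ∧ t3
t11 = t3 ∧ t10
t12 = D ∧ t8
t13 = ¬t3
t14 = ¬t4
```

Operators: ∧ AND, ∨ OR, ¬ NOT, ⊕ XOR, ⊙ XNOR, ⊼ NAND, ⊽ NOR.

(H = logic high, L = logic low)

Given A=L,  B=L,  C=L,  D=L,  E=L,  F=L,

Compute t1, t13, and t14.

t1 = L, t13 = H, t14 = L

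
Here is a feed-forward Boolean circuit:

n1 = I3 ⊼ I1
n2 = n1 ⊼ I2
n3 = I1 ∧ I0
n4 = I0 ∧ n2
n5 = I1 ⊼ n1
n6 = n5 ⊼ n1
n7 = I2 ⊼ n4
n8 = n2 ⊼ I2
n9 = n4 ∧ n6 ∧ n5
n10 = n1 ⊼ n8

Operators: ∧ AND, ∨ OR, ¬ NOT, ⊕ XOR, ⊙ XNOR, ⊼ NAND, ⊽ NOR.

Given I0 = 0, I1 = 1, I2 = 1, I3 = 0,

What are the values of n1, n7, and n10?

n1 = 1, n7 = 1, n10 = 0

n1 = I3 NAND I1 = 0 NAND 1 = 1
n2 = n1 NAND I2 = 1 NAND 1 = 0
n4 = I0 AND n2 = 0 AND 0 = 0
n7 = I2 NAND n4 = 1 NAND 0 = 1
n8 = n2 NAND I2 = 0 NAND 1 = 1
n10 = n1 NAND n8 = 1 NAND 1 = 0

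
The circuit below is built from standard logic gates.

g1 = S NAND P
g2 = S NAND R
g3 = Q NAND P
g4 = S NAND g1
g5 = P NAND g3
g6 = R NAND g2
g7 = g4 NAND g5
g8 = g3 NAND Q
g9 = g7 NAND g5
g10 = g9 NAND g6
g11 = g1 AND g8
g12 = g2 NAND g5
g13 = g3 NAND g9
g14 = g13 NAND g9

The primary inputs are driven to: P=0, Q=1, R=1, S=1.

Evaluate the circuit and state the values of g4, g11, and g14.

g1 = S NAND P = 1 NAND 0 = 1
g3 = Q NAND P = 1 NAND 0 = 1
g4 = S NAND g1 = 1 NAND 1 = 0
g5 = P NAND g3 = 0 NAND 1 = 1
g7 = g4 NAND g5 = 0 NAND 1 = 1
g8 = g3 NAND Q = 1 NAND 1 = 0
g9 = g7 NAND g5 = 1 NAND 1 = 0
g11 = g1 AND g8 = 1 AND 0 = 0
g13 = g3 NAND g9 = 1 NAND 0 = 1
g14 = g13 NAND g9 = 1 NAND 0 = 1

g4 = 0  g11 = 0  g14 = 1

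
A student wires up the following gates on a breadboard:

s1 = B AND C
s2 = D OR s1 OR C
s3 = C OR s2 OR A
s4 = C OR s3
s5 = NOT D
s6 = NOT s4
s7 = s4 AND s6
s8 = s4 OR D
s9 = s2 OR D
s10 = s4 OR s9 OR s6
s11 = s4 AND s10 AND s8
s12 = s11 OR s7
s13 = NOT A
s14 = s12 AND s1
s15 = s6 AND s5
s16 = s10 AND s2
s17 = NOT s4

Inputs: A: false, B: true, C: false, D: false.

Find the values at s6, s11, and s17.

s1 = B AND C = true AND false = false
s2 = D OR s1 OR C = false OR false OR false = false
s3 = C OR s2 OR A = false OR false OR false = false
s4 = C OR s3 = false OR false = false
s6 = NOT s4 = NOT false = true
s8 = s4 OR D = false OR false = false
s9 = s2 OR D = false OR false = false
s10 = s4 OR s9 OR s6 = false OR false OR true = true
s11 = s4 AND s10 AND s8 = false AND true AND false = false
s17 = NOT s4 = NOT false = true

s6 = true, s11 = false, s17 = true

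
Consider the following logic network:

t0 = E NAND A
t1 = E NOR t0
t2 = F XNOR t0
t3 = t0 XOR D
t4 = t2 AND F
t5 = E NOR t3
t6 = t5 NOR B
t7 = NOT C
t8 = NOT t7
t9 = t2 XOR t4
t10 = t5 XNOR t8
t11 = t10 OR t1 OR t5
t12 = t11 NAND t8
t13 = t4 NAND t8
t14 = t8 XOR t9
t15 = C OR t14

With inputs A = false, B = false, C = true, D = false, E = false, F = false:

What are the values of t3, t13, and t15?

t3 = true; t13 = true; t15 = true

t0 = E NAND A = false NAND false = true
t2 = F XNOR t0 = false XNOR true = false
t3 = t0 XOR D = true XOR false = true
t4 = t2 AND F = false AND false = false
t7 = NOT C = NOT true = false
t8 = NOT t7 = NOT false = true
t9 = t2 XOR t4 = false XOR false = false
t13 = t4 NAND t8 = false NAND true = true
t14 = t8 XOR t9 = true XOR false = true
t15 = C OR t14 = true OR true = true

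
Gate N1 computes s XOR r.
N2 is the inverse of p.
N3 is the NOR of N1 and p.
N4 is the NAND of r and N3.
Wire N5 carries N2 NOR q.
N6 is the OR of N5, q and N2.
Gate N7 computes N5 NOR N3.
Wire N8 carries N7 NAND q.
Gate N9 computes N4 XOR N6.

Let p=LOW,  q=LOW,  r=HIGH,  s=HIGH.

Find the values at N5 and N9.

N5 = LOW, N9 = HIGH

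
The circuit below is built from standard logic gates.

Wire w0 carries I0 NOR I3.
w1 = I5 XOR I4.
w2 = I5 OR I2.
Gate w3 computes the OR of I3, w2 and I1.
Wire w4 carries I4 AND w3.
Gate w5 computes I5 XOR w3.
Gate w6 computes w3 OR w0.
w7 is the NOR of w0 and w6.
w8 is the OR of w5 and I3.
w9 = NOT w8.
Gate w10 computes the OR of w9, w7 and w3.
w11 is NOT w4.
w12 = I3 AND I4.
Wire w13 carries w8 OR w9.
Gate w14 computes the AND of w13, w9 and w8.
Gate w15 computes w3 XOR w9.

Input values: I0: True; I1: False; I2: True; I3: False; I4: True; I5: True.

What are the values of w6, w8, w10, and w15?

w6 = True; w8 = False; w10 = True; w15 = False

w0 = I0 NOR I3 = True NOR False = False
w2 = I5 OR I2 = True OR True = True
w3 = I3 OR w2 OR I1 = False OR True OR False = True
w5 = I5 XOR w3 = True XOR True = False
w6 = w3 OR w0 = True OR False = True
w7 = w0 NOR w6 = False NOR True = False
w8 = w5 OR I3 = False OR False = False
w9 = NOT w8 = NOT False = True
w10 = w9 OR w7 OR w3 = True OR False OR True = True
w15 = w3 XOR w9 = True XOR True = False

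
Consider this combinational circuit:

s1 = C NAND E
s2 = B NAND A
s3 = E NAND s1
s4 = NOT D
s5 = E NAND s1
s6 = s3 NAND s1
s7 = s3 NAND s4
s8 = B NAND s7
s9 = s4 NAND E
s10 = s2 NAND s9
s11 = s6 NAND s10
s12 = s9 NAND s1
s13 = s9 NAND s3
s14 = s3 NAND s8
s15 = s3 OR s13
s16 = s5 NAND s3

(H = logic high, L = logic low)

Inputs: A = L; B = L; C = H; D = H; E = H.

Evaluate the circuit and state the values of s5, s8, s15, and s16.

s5 = H  s8 = H  s15 = H  s16 = L

s1 = C NAND E = H NAND H = L
s3 = E NAND s1 = H NAND L = H
s4 = NOT D = NOT H = L
s5 = E NAND s1 = H NAND L = H
s7 = s3 NAND s4 = H NAND L = H
s8 = B NAND s7 = L NAND H = H
s9 = s4 NAND E = L NAND H = H
s13 = s9 NAND s3 = H NAND H = L
s15 = s3 OR s13 = H OR L = H
s16 = s5 NAND s3 = H NAND H = L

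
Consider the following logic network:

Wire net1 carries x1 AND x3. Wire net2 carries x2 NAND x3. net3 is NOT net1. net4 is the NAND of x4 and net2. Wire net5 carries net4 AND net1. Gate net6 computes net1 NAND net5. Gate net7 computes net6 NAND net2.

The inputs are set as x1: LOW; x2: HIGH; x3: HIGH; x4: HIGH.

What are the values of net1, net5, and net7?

net1 = x1 AND x3 = LOW AND HIGH = LOW
net2 = x2 NAND x3 = HIGH NAND HIGH = LOW
net4 = x4 NAND net2 = HIGH NAND LOW = HIGH
net5 = net4 AND net1 = HIGH AND LOW = LOW
net6 = net1 NAND net5 = LOW NAND LOW = HIGH
net7 = net6 NAND net2 = HIGH NAND LOW = HIGH

net1 = LOW; net5 = LOW; net7 = HIGH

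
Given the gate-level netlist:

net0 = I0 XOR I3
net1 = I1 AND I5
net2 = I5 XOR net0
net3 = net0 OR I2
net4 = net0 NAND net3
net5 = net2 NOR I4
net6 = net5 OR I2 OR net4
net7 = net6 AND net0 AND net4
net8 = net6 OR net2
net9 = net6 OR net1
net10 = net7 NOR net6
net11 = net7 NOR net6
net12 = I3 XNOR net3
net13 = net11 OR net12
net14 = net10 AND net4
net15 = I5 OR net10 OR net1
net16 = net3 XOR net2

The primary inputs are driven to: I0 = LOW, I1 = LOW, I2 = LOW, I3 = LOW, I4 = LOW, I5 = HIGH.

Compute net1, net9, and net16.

net0 = I0 XOR I3 = LOW XOR LOW = LOW
net1 = I1 AND I5 = LOW AND HIGH = LOW
net2 = I5 XOR net0 = HIGH XOR LOW = HIGH
net3 = net0 OR I2 = LOW OR LOW = LOW
net4 = net0 NAND net3 = LOW NAND LOW = HIGH
net5 = net2 NOR I4 = HIGH NOR LOW = LOW
net6 = net5 OR I2 OR net4 = LOW OR LOW OR HIGH = HIGH
net9 = net6 OR net1 = HIGH OR LOW = HIGH
net16 = net3 XOR net2 = LOW XOR HIGH = HIGH

net1 = LOW, net9 = HIGH, net16 = HIGH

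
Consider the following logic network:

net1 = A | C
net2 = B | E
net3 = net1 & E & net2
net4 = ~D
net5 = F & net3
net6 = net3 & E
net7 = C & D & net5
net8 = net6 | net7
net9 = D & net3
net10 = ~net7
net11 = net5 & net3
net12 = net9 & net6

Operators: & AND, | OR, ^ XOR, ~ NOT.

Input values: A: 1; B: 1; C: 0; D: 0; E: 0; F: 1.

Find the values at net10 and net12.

net10 = 1; net12 = 0

net1 = A OR C = 1 OR 0 = 1
net2 = B OR E = 1 OR 0 = 1
net3 = net1 AND E AND net2 = 1 AND 0 AND 1 = 0
net5 = F AND net3 = 1 AND 0 = 0
net6 = net3 AND E = 0 AND 0 = 0
net7 = C AND D AND net5 = 0 AND 0 AND 0 = 0
net9 = D AND net3 = 0 AND 0 = 0
net10 = NOT net7 = NOT 0 = 1
net12 = net9 AND net6 = 0 AND 0 = 0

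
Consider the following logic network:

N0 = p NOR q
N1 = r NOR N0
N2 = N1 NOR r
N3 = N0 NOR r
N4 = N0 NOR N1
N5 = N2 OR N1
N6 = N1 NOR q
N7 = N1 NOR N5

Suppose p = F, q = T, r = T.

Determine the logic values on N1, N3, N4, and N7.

N1 = F, N3 = F, N4 = T, N7 = T

N0 = p NOR q = F NOR T = F
N1 = r NOR N0 = T NOR F = F
N2 = N1 NOR r = F NOR T = F
N3 = N0 NOR r = F NOR T = F
N4 = N0 NOR N1 = F NOR F = T
N5 = N2 OR N1 = F OR F = F
N7 = N1 NOR N5 = F NOR F = T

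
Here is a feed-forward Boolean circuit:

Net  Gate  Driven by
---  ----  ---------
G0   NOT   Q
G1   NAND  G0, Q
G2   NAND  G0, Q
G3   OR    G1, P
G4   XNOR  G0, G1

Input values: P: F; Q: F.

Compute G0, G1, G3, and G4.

G0 = NOT Q = NOT F = T
G1 = G0 NAND Q = T NAND F = T
G3 = G1 OR P = T OR F = T
G4 = G0 XNOR G1 = T XNOR T = T

G0 = T, G1 = T, G3 = T, G4 = T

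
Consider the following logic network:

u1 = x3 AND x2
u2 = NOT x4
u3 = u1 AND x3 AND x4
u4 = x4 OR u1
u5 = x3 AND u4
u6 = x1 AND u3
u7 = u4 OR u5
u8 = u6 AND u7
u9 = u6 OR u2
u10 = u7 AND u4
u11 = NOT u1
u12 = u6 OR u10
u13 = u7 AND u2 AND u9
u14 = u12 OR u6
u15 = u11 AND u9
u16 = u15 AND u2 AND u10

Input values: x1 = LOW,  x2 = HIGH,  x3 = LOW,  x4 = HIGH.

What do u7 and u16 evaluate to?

u7 = HIGH, u16 = LOW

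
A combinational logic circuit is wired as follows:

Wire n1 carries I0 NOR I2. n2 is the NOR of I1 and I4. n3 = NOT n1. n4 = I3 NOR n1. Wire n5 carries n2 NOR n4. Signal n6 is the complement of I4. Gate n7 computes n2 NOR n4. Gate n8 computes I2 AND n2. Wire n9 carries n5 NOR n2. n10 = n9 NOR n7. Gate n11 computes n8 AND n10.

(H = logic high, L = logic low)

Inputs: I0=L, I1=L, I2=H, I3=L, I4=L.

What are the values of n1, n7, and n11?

n1 = L, n7 = L, n11 = H

n1 = I0 NOR I2 = L NOR H = L
n2 = I1 NOR I4 = L NOR L = H
n4 = I3 NOR n1 = L NOR L = H
n5 = n2 NOR n4 = H NOR H = L
n7 = n2 NOR n4 = H NOR H = L
n8 = I2 AND n2 = H AND H = H
n9 = n5 NOR n2 = L NOR H = L
n10 = n9 NOR n7 = L NOR L = H
n11 = n8 AND n10 = H AND H = H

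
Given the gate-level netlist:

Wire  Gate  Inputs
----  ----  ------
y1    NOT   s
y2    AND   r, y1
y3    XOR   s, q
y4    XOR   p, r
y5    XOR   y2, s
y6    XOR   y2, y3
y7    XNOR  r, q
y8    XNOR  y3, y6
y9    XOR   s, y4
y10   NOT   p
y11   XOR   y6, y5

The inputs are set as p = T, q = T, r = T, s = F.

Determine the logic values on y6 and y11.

y6 = F, y11 = T

y1 = NOT s = NOT F = T
y2 = r AND y1 = T AND T = T
y3 = s XOR q = F XOR T = T
y5 = y2 XOR s = T XOR F = T
y6 = y2 XOR y3 = T XOR T = F
y11 = y6 XOR y5 = F XOR T = T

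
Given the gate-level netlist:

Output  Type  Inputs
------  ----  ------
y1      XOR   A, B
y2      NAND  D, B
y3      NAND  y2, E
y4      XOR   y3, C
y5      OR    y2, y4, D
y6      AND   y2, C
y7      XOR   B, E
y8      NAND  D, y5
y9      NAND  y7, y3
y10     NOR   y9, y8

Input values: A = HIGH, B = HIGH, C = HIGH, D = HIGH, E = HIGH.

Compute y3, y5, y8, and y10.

y3 = HIGH, y5 = HIGH, y8 = LOW, y10 = LOW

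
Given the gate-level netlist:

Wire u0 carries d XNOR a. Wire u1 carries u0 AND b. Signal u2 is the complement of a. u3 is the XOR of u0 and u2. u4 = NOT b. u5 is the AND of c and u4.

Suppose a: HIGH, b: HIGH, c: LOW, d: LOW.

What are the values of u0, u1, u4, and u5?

u0 = d XNOR a = LOW XNOR HIGH = LOW
u1 = u0 AND b = LOW AND HIGH = LOW
u4 = NOT b = NOT HIGH = LOW
u5 = c AND u4 = LOW AND LOW = LOW

u0 = LOW, u1 = LOW, u4 = LOW, u5 = LOW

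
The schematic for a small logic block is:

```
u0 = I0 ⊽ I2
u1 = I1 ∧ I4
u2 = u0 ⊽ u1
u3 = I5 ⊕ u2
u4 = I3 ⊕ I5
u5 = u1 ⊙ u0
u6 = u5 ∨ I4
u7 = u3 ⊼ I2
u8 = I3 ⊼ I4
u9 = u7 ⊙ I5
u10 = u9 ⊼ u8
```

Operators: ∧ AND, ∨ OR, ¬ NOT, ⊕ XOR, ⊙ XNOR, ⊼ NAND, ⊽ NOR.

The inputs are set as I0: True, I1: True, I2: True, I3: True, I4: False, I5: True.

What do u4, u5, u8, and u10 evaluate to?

u0 = I0 NOR I2 = True NOR True = False
u1 = I1 AND I4 = True AND False = False
u2 = u0 NOR u1 = False NOR False = True
u3 = I5 XOR u2 = True XOR True = False
u4 = I3 XOR I5 = True XOR True = False
u5 = u1 XNOR u0 = False XNOR False = True
u7 = u3 NAND I2 = False NAND True = True
u8 = I3 NAND I4 = True NAND False = True
u9 = u7 XNOR I5 = True XNOR True = True
u10 = u9 NAND u8 = True NAND True = False

u4 = False; u5 = True; u8 = True; u10 = False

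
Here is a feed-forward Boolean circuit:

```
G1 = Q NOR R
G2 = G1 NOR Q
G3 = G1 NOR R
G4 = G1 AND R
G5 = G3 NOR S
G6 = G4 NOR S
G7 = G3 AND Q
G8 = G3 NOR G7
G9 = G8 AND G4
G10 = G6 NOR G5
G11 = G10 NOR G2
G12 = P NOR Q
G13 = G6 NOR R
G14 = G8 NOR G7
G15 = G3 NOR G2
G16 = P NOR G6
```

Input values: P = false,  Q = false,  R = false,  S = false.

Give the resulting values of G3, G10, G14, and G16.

G3 = false; G10 = false; G14 = false; G16 = false

G1 = Q NOR R = false NOR false = true
G3 = G1 NOR R = true NOR false = false
G4 = G1 AND R = true AND false = false
G5 = G3 NOR S = false NOR false = true
G6 = G4 NOR S = false NOR false = true
G7 = G3 AND Q = false AND false = false
G8 = G3 NOR G7 = false NOR false = true
G10 = G6 NOR G5 = true NOR true = false
G14 = G8 NOR G7 = true NOR false = false
G16 = P NOR G6 = false NOR true = false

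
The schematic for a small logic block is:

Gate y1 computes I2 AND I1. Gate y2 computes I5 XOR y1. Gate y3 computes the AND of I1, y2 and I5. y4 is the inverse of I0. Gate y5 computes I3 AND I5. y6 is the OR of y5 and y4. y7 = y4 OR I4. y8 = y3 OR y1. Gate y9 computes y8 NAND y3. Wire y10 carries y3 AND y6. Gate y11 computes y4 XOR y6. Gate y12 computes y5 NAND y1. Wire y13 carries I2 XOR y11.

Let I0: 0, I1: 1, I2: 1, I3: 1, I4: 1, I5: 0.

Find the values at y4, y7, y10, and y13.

y1 = I2 AND I1 = 1 AND 1 = 1
y2 = I5 XOR y1 = 0 XOR 1 = 1
y3 = I1 AND y2 AND I5 = 1 AND 1 AND 0 = 0
y4 = NOT I0 = NOT 0 = 1
y5 = I3 AND I5 = 1 AND 0 = 0
y6 = y5 OR y4 = 0 OR 1 = 1
y7 = y4 OR I4 = 1 OR 1 = 1
y10 = y3 AND y6 = 0 AND 1 = 0
y11 = y4 XOR y6 = 1 XOR 1 = 0
y13 = I2 XOR y11 = 1 XOR 0 = 1

y4 = 1  y7 = 1  y10 = 0  y13 = 1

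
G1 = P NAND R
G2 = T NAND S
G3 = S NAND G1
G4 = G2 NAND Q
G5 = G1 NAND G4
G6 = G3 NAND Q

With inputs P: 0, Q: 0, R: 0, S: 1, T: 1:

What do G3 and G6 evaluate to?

G1 = P NAND R = 0 NAND 0 = 1
G3 = S NAND G1 = 1 NAND 1 = 0
G6 = G3 NAND Q = 0 NAND 0 = 1

G3 = 0, G6 = 1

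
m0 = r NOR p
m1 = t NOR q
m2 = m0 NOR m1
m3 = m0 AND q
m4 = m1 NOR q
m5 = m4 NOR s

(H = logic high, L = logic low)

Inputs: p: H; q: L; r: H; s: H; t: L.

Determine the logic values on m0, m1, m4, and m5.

m0 = r NOR p = H NOR H = L
m1 = t NOR q = L NOR L = H
m4 = m1 NOR q = H NOR L = L
m5 = m4 NOR s = L NOR H = L

m0 = L; m1 = H; m4 = L; m5 = L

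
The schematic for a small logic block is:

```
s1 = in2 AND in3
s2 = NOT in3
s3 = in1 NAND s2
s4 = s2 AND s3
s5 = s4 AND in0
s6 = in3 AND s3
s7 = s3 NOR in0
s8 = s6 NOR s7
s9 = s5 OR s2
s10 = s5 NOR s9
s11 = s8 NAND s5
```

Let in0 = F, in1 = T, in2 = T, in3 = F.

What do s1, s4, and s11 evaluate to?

s1 = F  s4 = F  s11 = T

s1 = in2 AND in3 = T AND F = F
s2 = NOT in3 = NOT F = T
s3 = in1 NAND s2 = T NAND T = F
s4 = s2 AND s3 = T AND F = F
s5 = s4 AND in0 = F AND F = F
s6 = in3 AND s3 = F AND F = F
s7 = s3 NOR in0 = F NOR F = T
s8 = s6 NOR s7 = F NOR T = F
s11 = s8 NAND s5 = F NAND F = T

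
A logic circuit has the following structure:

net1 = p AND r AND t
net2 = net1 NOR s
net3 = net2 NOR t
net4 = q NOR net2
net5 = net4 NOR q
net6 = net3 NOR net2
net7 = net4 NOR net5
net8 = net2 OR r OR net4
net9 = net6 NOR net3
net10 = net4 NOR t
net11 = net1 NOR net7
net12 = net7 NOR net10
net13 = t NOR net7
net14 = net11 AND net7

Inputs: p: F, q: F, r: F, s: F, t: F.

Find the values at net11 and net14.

net1 = p AND r AND t = F AND F AND F = F
net2 = net1 NOR s = F NOR F = T
net4 = q NOR net2 = F NOR T = F
net5 = net4 NOR q = F NOR F = T
net7 = net4 NOR net5 = F NOR T = F
net11 = net1 NOR net7 = F NOR F = T
net14 = net11 AND net7 = T AND F = F

net11 = T, net14 = F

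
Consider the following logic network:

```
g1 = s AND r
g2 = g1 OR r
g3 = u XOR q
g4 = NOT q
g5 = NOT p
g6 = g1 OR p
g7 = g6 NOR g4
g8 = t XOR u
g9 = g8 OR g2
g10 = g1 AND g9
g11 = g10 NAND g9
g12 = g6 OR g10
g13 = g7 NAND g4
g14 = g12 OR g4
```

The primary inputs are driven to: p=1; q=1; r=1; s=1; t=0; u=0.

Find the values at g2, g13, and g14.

g2 = 1, g13 = 1, g14 = 1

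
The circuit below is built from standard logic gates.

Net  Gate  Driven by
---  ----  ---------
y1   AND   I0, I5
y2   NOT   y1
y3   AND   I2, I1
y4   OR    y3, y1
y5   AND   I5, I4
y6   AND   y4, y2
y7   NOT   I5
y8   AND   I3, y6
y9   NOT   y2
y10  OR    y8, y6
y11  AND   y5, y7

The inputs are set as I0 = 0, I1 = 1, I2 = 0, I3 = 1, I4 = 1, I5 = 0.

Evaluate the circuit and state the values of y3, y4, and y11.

y1 = I0 AND I5 = 0 AND 0 = 0
y3 = I2 AND I1 = 0 AND 1 = 0
y4 = y3 OR y1 = 0 OR 0 = 0
y5 = I5 AND I4 = 0 AND 1 = 0
y7 = NOT I5 = NOT 0 = 1
y11 = y5 AND y7 = 0 AND 1 = 0

y3 = 0, y4 = 0, y11 = 0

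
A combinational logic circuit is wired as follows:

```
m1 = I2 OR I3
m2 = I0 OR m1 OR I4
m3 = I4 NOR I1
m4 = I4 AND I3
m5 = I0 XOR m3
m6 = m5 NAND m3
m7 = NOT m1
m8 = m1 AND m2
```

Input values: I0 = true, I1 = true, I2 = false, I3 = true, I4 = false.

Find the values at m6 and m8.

m6 = true, m8 = true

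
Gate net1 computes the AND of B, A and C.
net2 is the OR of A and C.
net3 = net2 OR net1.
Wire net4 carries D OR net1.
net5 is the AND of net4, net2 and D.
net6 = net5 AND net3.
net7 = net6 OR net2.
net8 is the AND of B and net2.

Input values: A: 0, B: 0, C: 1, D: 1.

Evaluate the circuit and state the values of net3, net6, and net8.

net3 = 1, net6 = 1, net8 = 0

net1 = B AND A AND C = 0 AND 0 AND 1 = 0
net2 = A OR C = 0 OR 1 = 1
net3 = net2 OR net1 = 1 OR 0 = 1
net4 = D OR net1 = 1 OR 0 = 1
net5 = net4 AND net2 AND D = 1 AND 1 AND 1 = 1
net6 = net5 AND net3 = 1 AND 1 = 1
net8 = B AND net2 = 0 AND 1 = 0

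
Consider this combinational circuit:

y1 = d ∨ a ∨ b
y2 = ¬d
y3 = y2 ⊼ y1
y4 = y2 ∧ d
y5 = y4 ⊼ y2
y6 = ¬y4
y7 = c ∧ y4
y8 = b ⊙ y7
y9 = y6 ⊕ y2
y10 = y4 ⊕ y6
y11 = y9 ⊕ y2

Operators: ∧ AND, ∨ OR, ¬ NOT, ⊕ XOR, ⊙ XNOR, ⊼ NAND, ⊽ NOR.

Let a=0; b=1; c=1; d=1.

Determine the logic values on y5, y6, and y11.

y5 = 1, y6 = 1, y11 = 1

y2 = NOT d = NOT 1 = 0
y4 = y2 AND d = 0 AND 1 = 0
y5 = y4 NAND y2 = 0 NAND 0 = 1
y6 = NOT y4 = NOT 0 = 1
y9 = y6 XOR y2 = 1 XOR 0 = 1
y11 = y9 XOR y2 = 1 XOR 0 = 1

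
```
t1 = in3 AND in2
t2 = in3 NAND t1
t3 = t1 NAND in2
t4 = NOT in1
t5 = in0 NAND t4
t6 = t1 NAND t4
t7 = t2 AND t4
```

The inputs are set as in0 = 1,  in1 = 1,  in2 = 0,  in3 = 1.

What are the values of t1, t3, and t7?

t1 = 0, t3 = 1, t7 = 0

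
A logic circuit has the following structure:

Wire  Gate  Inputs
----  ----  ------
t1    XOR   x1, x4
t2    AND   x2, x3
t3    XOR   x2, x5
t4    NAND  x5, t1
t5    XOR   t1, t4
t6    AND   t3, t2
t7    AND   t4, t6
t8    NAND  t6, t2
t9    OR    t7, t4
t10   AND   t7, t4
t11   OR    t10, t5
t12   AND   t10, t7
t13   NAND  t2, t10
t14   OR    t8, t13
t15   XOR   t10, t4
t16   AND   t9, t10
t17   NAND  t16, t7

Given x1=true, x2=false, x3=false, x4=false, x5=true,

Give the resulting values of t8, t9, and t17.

t8 = true; t9 = false; t17 = true

t1 = x1 XOR x4 = true XOR false = true
t2 = x2 AND x3 = false AND false = false
t3 = x2 XOR x5 = false XOR true = true
t4 = x5 NAND t1 = true NAND true = false
t6 = t3 AND t2 = true AND false = false
t7 = t4 AND t6 = false AND false = false
t8 = t6 NAND t2 = false NAND false = true
t9 = t7 OR t4 = false OR false = false
t10 = t7 AND t4 = false AND false = false
t16 = t9 AND t10 = false AND false = false
t17 = t16 NAND t7 = false NAND false = true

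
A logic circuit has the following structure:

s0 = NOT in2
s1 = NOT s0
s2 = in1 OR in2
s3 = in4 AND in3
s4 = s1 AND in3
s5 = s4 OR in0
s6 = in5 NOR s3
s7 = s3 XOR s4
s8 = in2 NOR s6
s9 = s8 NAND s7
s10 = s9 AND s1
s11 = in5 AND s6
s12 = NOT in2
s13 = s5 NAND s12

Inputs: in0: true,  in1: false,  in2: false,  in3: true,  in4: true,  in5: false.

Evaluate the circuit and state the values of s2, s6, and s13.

s2 = false  s6 = false  s13 = false

s0 = NOT in2 = NOT false = true
s1 = NOT s0 = NOT true = false
s2 = in1 OR in2 = false OR false = false
s3 = in4 AND in3 = true AND true = true
s4 = s1 AND in3 = false AND true = false
s5 = s4 OR in0 = false OR true = true
s6 = in5 NOR s3 = false NOR true = false
s12 = NOT in2 = NOT false = true
s13 = s5 NAND s12 = true NAND true = false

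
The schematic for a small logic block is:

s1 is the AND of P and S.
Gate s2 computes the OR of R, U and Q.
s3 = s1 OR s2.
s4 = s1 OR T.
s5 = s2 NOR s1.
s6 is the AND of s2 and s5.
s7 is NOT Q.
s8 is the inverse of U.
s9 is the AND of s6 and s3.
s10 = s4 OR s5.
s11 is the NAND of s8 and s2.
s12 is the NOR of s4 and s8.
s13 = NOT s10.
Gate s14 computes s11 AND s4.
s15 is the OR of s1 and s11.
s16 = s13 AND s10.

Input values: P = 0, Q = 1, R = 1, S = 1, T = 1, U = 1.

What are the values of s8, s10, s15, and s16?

s1 = P AND S = 0 AND 1 = 0
s2 = R OR U OR Q = 1 OR 1 OR 1 = 1
s4 = s1 OR T = 0 OR 1 = 1
s5 = s2 NOR s1 = 1 NOR 0 = 0
s8 = NOT U = NOT 1 = 0
s10 = s4 OR s5 = 1 OR 0 = 1
s11 = s8 NAND s2 = 0 NAND 1 = 1
s13 = NOT s10 = NOT 1 = 0
s15 = s1 OR s11 = 0 OR 1 = 1
s16 = s13 AND s10 = 0 AND 1 = 0

s8 = 0; s10 = 1; s15 = 1; s16 = 0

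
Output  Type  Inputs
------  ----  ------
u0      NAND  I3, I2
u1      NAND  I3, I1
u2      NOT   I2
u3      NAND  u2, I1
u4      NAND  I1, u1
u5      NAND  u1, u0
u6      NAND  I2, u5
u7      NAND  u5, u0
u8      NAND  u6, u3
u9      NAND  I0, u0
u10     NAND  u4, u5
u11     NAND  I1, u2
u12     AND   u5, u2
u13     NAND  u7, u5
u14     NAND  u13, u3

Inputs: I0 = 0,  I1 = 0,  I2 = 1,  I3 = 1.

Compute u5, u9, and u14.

u0 = I3 NAND I2 = 1 NAND 1 = 0
u1 = I3 NAND I1 = 1 NAND 0 = 1
u2 = NOT I2 = NOT 1 = 0
u3 = u2 NAND I1 = 0 NAND 0 = 1
u5 = u1 NAND u0 = 1 NAND 0 = 1
u7 = u5 NAND u0 = 1 NAND 0 = 1
u9 = I0 NAND u0 = 0 NAND 0 = 1
u13 = u7 NAND u5 = 1 NAND 1 = 0
u14 = u13 NAND u3 = 0 NAND 1 = 1

u5 = 1, u9 = 1, u14 = 1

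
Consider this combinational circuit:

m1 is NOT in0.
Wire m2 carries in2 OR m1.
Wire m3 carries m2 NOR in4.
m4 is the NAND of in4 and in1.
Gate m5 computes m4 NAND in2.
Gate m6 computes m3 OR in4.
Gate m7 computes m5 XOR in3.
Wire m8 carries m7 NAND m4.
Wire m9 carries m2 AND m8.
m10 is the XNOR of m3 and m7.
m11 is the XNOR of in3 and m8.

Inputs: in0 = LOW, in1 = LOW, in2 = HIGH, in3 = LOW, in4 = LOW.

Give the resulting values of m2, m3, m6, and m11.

m1 = NOT in0 = NOT LOW = HIGH
m2 = in2 OR m1 = HIGH OR HIGH = HIGH
m3 = m2 NOR in4 = HIGH NOR LOW = LOW
m4 = in4 NAND in1 = LOW NAND LOW = HIGH
m5 = m4 NAND in2 = HIGH NAND HIGH = LOW
m6 = m3 OR in4 = LOW OR LOW = LOW
m7 = m5 XOR in3 = LOW XOR LOW = LOW
m8 = m7 NAND m4 = LOW NAND HIGH = HIGH
m11 = in3 XNOR m8 = LOW XNOR HIGH = LOW

m2 = HIGH, m3 = LOW, m6 = LOW, m11 = LOW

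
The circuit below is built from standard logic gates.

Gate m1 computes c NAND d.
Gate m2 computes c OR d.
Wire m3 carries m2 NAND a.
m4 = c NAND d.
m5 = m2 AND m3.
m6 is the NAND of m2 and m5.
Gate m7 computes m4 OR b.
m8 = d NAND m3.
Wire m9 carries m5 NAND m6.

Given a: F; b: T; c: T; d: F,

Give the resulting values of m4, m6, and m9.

m4 = T, m6 = F, m9 = T

m2 = c OR d = T OR F = T
m3 = m2 NAND a = T NAND F = T
m4 = c NAND d = T NAND F = T
m5 = m2 AND m3 = T AND T = T
m6 = m2 NAND m5 = T NAND T = F
m9 = m5 NAND m6 = T NAND F = T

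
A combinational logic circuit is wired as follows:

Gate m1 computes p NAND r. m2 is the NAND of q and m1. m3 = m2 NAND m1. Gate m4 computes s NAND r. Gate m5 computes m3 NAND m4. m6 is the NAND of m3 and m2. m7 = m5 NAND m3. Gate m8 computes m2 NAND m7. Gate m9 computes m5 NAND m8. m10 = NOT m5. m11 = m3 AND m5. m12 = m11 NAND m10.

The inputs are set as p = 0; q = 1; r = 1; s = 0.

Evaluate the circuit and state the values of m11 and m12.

m1 = p NAND r = 0 NAND 1 = 1
m2 = q NAND m1 = 1 NAND 1 = 0
m3 = m2 NAND m1 = 0 NAND 1 = 1
m4 = s NAND r = 0 NAND 1 = 1
m5 = m3 NAND m4 = 1 NAND 1 = 0
m10 = NOT m5 = NOT 0 = 1
m11 = m3 AND m5 = 1 AND 0 = 0
m12 = m11 NAND m10 = 0 NAND 1 = 1

m11 = 0; m12 = 1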